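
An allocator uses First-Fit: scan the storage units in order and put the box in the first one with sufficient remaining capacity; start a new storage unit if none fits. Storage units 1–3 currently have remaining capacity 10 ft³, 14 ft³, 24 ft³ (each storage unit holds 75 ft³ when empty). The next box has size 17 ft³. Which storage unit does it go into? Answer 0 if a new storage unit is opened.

Storage units with room: storage unit 3 (24 ft³).
The first with room is storage unit 3.

3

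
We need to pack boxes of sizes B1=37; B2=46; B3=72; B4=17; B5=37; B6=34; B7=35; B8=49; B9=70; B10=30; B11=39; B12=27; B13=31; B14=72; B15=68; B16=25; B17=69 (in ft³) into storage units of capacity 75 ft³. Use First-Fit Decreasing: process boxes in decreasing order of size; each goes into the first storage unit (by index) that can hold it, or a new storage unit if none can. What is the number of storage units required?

Sorted descending: 72, 72, 70, 69, 68, 49, 46, 39, 37, 37, 35, 34, 31, 30, 27, 25, 17.
72 ft³ → storage unit 1 (remaining 3 ft³)
72 ft³ → storage unit 2 (remaining 3 ft³)
70 ft³ → storage unit 3 (remaining 5 ft³)
69 ft³ → storage unit 4 (remaining 6 ft³)
68 ft³ → storage unit 5 (remaining 7 ft³)
49 ft³ → storage unit 6 (remaining 26 ft³)
46 ft³ → storage unit 7 (remaining 29 ft³)
39 ft³ → storage unit 8 (remaining 36 ft³)
37 ft³ → storage unit 9 (remaining 38 ft³)
37 ft³ → storage unit 9 (remaining 1 ft³)
35 ft³ → storage unit 8 (remaining 1 ft³)
34 ft³ → storage unit 10 (remaining 41 ft³)
31 ft³ → storage unit 10 (remaining 10 ft³)
30 ft³ → storage unit 11 (remaining 45 ft³)
27 ft³ → storage unit 7 (remaining 2 ft³)
25 ft³ → storage unit 6 (remaining 1 ft³)
17 ft³ → storage unit 11 (remaining 28 ft³)

11 storage units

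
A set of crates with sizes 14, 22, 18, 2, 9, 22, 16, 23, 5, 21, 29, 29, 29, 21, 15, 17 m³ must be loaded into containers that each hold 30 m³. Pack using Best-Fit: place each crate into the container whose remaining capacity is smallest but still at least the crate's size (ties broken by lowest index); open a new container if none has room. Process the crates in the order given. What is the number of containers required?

12

Put 14 m³ in container 1; 16 m³ remain.
Put 22 m³ in container 2; 8 m³ remain.
Put 18 m³ in container 3; 12 m³ remain.
Put 2 m³ in container 2; 6 m³ remain.
Put 9 m³ in container 3; 3 m³ remain.
Put 22 m³ in container 4; 8 m³ remain.
Put 16 m³ in container 1; 0 m³ remain.
Put 23 m³ in container 5; 7 m³ remain.
Put 5 m³ in container 2; 1 m³ remain.
Put 21 m³ in container 6; 9 m³ remain.
Put 29 m³ in container 7; 1 m³ remain.
Put 29 m³ in container 8; 1 m³ remain.
Put 29 m³ in container 9; 1 m³ remain.
Put 21 m³ in container 10; 9 m³ remain.
Put 15 m³ in container 11; 15 m³ remain.
Put 17 m³ in container 12; 13 m³ remain.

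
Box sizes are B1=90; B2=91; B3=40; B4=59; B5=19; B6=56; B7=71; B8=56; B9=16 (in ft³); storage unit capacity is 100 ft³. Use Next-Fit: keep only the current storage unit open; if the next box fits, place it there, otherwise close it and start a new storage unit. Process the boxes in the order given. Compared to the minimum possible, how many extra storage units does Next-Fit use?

Next-Fit: [90] [91] [40,59] [19,56] [71] [56,16] → 6 storage units.
6 boxes exceed 50 ft³ (half the capacity), and no two of those can share a storage unit, so at least 6 storage units are needed.
So 6 is already optimal.

0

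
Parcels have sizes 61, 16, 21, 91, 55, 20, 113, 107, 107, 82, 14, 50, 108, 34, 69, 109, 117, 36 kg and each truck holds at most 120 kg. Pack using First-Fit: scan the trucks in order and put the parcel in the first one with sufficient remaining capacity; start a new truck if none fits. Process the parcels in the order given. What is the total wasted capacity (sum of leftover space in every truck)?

110

61 kg → truck 1 (remaining 59 kg)
16 kg → truck 1 (remaining 43 kg)
21 kg → truck 1 (remaining 22 kg)
91 kg → truck 2 (remaining 29 kg)
55 kg → truck 3 (remaining 65 kg)
20 kg → truck 1 (remaining 2 kg)
113 kg → truck 4 (remaining 7 kg)
107 kg → truck 5 (remaining 13 kg)
107 kg → truck 6 (remaining 13 kg)
82 kg → truck 7 (remaining 38 kg)
14 kg → truck 2 (remaining 15 kg)
50 kg → truck 3 (remaining 15 kg)
108 kg → truck 8 (remaining 12 kg)
34 kg → truck 7 (remaining 4 kg)
69 kg → truck 9 (remaining 51 kg)
109 kg → truck 10 (remaining 11 kg)
117 kg → truck 11 (remaining 3 kg)
36 kg → truck 9 (remaining 15 kg)
11 trucks × 120 kg = 1320 kg; used 1210 kg; unused 110 kg.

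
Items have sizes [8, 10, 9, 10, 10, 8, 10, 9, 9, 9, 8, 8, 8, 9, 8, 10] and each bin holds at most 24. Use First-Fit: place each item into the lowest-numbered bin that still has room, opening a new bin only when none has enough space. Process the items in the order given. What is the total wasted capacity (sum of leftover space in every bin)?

Put 8 in bin 1; 16 remain.
Put 10 in bin 1; 6 remain.
Put 9 in bin 2; 15 remain.
Put 10 in bin 2; 5 remain.
Put 10 in bin 3; 14 remain.
Put 8 in bin 3; 6 remain.
Put 10 in bin 4; 14 remain.
Put 9 in bin 4; 5 remain.
Put 9 in bin 5; 15 remain.
Put 9 in bin 5; 6 remain.
Put 8 in bin 6; 16 remain.
Put 8 in bin 6; 8 remain.
Put 8 in bin 6; 0 remain.
Put 9 in bin 7; 15 remain.
Put 8 in bin 7; 7 remain.
Put 10 in bin 8; 14 remain.
8 bins × 24 = 192; used 143; unused 49.

49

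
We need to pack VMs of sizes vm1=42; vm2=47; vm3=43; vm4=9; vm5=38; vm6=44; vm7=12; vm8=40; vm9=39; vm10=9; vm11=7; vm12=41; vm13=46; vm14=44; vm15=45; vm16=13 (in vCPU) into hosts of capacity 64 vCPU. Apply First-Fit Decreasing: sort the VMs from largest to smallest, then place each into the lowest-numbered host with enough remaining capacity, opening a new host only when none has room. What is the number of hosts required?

Sorted descending: 47, 46, 45, 44, 44, 43, 42, 41, 40, 39, 38, 13, 12, 9, 9, 7.
47 vCPU → host 1 (remaining 17 vCPU)
46 vCPU → host 2 (remaining 18 vCPU)
45 vCPU → host 3 (remaining 19 vCPU)
44 vCPU → host 4 (remaining 20 vCPU)
44 vCPU → host 5 (remaining 20 vCPU)
43 vCPU → host 6 (remaining 21 vCPU)
42 vCPU → host 7 (remaining 22 vCPU)
41 vCPU → host 8 (remaining 23 vCPU)
40 vCPU → host 9 (remaining 24 vCPU)
39 vCPU → host 10 (remaining 25 vCPU)
38 vCPU → host 11 (remaining 26 vCPU)
13 vCPU → host 1 (remaining 4 vCPU)
12 vCPU → host 2 (remaining 6 vCPU)
9 vCPU → host 3 (remaining 10 vCPU)
9 vCPU → host 3 (remaining 1 vCPU)
7 vCPU → host 4 (remaining 13 vCPU)
Final hosts: [47,13] [46,12] [45,9,9] [44,7] [44] [43] [42] [41] [40] [39] [38].

11 hosts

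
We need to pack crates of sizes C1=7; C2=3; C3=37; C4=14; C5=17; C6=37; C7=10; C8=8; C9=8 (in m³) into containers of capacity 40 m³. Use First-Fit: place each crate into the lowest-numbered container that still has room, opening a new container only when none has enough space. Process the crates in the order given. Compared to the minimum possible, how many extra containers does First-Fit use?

0

First-Fit: [7,3,14,10] [37] [17,8,8] [37] → 4 containers.
Total size 141 m³; any packing needs at least ⌈141/40⌉ = 4 containers.
So 4 is already optimal.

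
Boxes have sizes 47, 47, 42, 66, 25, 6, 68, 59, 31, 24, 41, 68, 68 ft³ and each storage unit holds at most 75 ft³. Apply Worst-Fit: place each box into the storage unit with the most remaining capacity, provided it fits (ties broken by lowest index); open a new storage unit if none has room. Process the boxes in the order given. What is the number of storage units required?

10 storage units

storage unit 1: place 47 ft³, 28 ft³ left
storage unit 2: place 47 ft³, 28 ft³ left
storage unit 3: place 42 ft³, 33 ft³ left
storage unit 4: place 66 ft³, 9 ft³ left
storage unit 3: place 25 ft³, 8 ft³ left
storage unit 1: place 6 ft³, 22 ft³ left
storage unit 5: place 68 ft³, 7 ft³ left
storage unit 6: place 59 ft³, 16 ft³ left
storage unit 7: place 31 ft³, 44 ft³ left
storage unit 7: place 24 ft³, 20 ft³ left
storage unit 8: place 41 ft³, 34 ft³ left
storage unit 9: place 68 ft³, 7 ft³ left
storage unit 10: place 68 ft³, 7 ft³ left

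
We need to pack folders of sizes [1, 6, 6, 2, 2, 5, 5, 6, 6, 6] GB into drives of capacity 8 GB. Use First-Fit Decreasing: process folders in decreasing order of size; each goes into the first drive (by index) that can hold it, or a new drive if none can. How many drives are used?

Sorted descending: 6, 6, 6, 6, 6, 5, 5, 2, 2, 1.
6 GB → drive 1 (remaining 2 GB)
6 GB → drive 2 (remaining 2 GB)
6 GB → drive 3 (remaining 2 GB)
6 GB → drive 4 (remaining 2 GB)
6 GB → drive 5 (remaining 2 GB)
5 GB → drive 6 (remaining 3 GB)
5 GB → drive 7 (remaining 3 GB)
2 GB → drive 1 (remaining 0 GB)
2 GB → drive 2 (remaining 0 GB)
1 GB → drive 3 (remaining 1 GB)

7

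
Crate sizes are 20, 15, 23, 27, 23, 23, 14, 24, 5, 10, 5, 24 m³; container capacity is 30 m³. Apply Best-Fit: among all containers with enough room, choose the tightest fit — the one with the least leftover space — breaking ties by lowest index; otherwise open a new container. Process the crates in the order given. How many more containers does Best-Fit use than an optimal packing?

Best-Fit: [20,10] [15,14] [23,5] [27] [23] [23] [24,5] [24] → 8 containers.
Total size 213 m³; any packing needs at least ⌈213/30⌉ = 8 containers.
So 8 is already optimal.

0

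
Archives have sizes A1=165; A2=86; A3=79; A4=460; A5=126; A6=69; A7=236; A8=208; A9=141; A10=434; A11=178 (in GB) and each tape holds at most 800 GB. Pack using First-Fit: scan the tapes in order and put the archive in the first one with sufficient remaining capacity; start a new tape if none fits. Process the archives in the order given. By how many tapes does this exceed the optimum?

0

First-Fit: [165,86,79,460] [126,69,236,208,141] [434,178] → 3 tapes.
Total size 2182 GB; any packing needs at least ⌈2182/800⌉ = 3 tapes.
So 3 is already optimal.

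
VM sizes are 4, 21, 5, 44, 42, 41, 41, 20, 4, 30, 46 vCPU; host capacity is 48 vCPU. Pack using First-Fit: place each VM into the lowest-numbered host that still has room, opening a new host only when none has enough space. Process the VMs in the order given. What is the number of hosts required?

Put 4 vCPU in host 1; 44 vCPU remain.
Put 21 vCPU in host 1; 23 vCPU remain.
Put 5 vCPU in host 1; 18 vCPU remain.
Put 44 vCPU in host 2; 4 vCPU remain.
Put 42 vCPU in host 3; 6 vCPU remain.
Put 41 vCPU in host 4; 7 vCPU remain.
Put 41 vCPU in host 5; 7 vCPU remain.
Put 20 vCPU in host 6; 28 vCPU remain.
Put 4 vCPU in host 1; 14 vCPU remain.
Put 30 vCPU in host 7; 18 vCPU remain.
Put 46 vCPU in host 8; 2 vCPU remain.
Final hosts: [4,21,5,4] [44] [42] [41] [41] [20] [30] [46].

8 hosts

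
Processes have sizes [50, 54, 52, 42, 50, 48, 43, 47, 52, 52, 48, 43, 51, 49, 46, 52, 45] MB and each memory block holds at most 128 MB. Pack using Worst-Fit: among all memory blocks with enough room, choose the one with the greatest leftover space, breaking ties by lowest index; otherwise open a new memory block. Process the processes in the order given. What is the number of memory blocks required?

9 memory blocks

Put 50 MB in memory block 1; 78 MB remain.
Put 54 MB in memory block 1; 24 MB remain.
Put 52 MB in memory block 2; 76 MB remain.
Put 42 MB in memory block 2; 34 MB remain.
Put 50 MB in memory block 3; 78 MB remain.
Put 48 MB in memory block 3; 30 MB remain.
Put 43 MB in memory block 4; 85 MB remain.
Put 47 MB in memory block 4; 38 MB remain.
Put 52 MB in memory block 5; 76 MB remain.
Put 52 MB in memory block 5; 24 MB remain.
Put 48 MB in memory block 6; 80 MB remain.
Put 43 MB in memory block 6; 37 MB remain.
Put 51 MB in memory block 7; 77 MB remain.
Put 49 MB in memory block 7; 28 MB remain.
Put 46 MB in memory block 8; 82 MB remain.
Put 52 MB in memory block 8; 30 MB remain.
Put 45 MB in memory block 9; 83 MB remain.
Final memory blocks: [50,54] [52,42] [50,48] [43,47] [52,52] [48,43] [51,49] [46,52] [45].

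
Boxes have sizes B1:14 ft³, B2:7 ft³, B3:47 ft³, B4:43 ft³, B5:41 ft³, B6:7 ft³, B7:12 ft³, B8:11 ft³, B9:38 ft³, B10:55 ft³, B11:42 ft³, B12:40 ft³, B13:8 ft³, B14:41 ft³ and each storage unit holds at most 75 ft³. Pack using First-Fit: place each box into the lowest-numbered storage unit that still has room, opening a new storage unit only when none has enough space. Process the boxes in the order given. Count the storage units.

B1 (14 ft³) → storage unit 1 (remaining 61 ft³)
B2 (7 ft³) → storage unit 1 (remaining 54 ft³)
B3 (47 ft³) → storage unit 1 (remaining 7 ft³)
B4 (43 ft³) → storage unit 2 (remaining 32 ft³)
B5 (41 ft³) → storage unit 3 (remaining 34 ft³)
B6 (7 ft³) → storage unit 1 (remaining 0 ft³)
B7 (12 ft³) → storage unit 2 (remaining 20 ft³)
B8 (11 ft³) → storage unit 2 (remaining 9 ft³)
B9 (38 ft³) → storage unit 4 (remaining 37 ft³)
B10 (55 ft³) → storage unit 5 (remaining 20 ft³)
B11 (42 ft³) → storage unit 6 (remaining 33 ft³)
B12 (40 ft³) → storage unit 7 (remaining 35 ft³)
B13 (8 ft³) → storage unit 2 (remaining 1 ft³)
B14 (41 ft³) → storage unit 8 (remaining 34 ft³)
Final storage units: [14,7,47,7] [43,12,11,8] [41] [38] [55] [42] [40] [41].

8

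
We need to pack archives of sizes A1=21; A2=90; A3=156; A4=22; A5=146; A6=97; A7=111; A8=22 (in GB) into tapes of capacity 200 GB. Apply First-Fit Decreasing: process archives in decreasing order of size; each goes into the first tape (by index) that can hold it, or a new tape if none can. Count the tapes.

4

Sorted descending: 156, 146, 111, 97, 90, 22, 22, 21.
Put 156 GB in tape 1; 44 GB remain.
Put 146 GB in tape 2; 54 GB remain.
Put 111 GB in tape 3; 89 GB remain.
Put 97 GB in tape 4; 103 GB remain.
Put 90 GB in tape 4; 13 GB remain.
Put 22 GB in tape 1; 22 GB remain.
Put 22 GB in tape 1; 0 GB remain.
Put 21 GB in tape 2; 33 GB remain.
Final tapes: [156,22,22] [146,21] [111] [97,90].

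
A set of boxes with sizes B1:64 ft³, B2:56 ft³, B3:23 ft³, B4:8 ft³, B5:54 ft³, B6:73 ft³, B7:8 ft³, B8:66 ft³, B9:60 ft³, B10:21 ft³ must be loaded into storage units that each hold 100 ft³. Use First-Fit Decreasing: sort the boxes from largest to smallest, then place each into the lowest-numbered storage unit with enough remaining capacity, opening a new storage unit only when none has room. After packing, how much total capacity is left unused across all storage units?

167

Sorted descending: 73, 66, 64, 60, 56, 54, 23, 21, 8, 8.
Put 73 ft³ in storage unit 1; 27 ft³ remain.
Put 66 ft³ in storage unit 2; 34 ft³ remain.
Put 64 ft³ in storage unit 3; 36 ft³ remain.
Put 60 ft³ in storage unit 4; 40 ft³ remain.
Put 56 ft³ in storage unit 5; 44 ft³ remain.
Put 54 ft³ in storage unit 6; 46 ft³ remain.
Put 23 ft³ in storage unit 1; 4 ft³ remain.
Put 21 ft³ in storage unit 2; 13 ft³ remain.
Put 8 ft³ in storage unit 2; 5 ft³ remain.
Put 8 ft³ in storage unit 3; 28 ft³ remain.
6 storage units × 100 ft³ = 600 ft³; used 433 ft³; unused 167 ft³.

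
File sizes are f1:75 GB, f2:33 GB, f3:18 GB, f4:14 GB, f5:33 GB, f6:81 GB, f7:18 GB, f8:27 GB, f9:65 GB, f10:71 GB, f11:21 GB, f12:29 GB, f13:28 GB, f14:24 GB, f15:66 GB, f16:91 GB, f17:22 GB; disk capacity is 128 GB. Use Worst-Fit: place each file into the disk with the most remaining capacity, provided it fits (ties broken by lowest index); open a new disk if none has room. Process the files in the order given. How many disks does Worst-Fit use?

6

f1 (75 GB) → disk 1 (remaining 53 GB)
f2 (33 GB) → disk 1 (remaining 20 GB)
f3 (18 GB) → disk 1 (remaining 2 GB)
f4 (14 GB) → disk 2 (remaining 114 GB)
f5 (33 GB) → disk 2 (remaining 81 GB)
f6 (81 GB) → disk 2 (remaining 0 GB)
f7 (18 GB) → disk 3 (remaining 110 GB)
f8 (27 GB) → disk 3 (remaining 83 GB)
f9 (65 GB) → disk 3 (remaining 18 GB)
f10 (71 GB) → disk 4 (remaining 57 GB)
f11 (21 GB) → disk 4 (remaining 36 GB)
f12 (29 GB) → disk 4 (remaining 7 GB)
f13 (28 GB) → disk 5 (remaining 100 GB)
f14 (24 GB) → disk 5 (remaining 76 GB)
f15 (66 GB) → disk 5 (remaining 10 GB)
f16 (91 GB) → disk 6 (remaining 37 GB)
f17 (22 GB) → disk 6 (remaining 15 GB)
Final disks: [75,33,18] [14,33,81] [18,27,65] [71,21,29] [28,24,66] [91,22].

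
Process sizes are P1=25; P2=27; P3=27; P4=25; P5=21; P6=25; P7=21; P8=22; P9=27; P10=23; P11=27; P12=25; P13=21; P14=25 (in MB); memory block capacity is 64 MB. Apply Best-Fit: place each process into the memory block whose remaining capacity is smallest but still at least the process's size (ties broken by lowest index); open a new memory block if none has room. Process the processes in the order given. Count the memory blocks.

memory block 1: place P1 (25 MB), 39 MB left
memory block 1: place P2 (27 MB), 12 MB left
memory block 2: place P3 (27 MB), 37 MB left
memory block 2: place P4 (25 MB), 12 MB left
memory block 3: place P5 (21 MB), 43 MB left
memory block 3: place P6 (25 MB), 18 MB left
memory block 4: place P7 (21 MB), 43 MB left
memory block 4: place P8 (22 MB), 21 MB left
memory block 5: place P9 (27 MB), 37 MB left
memory block 5: place P10 (23 MB), 14 MB left
memory block 6: place P11 (27 MB), 37 MB left
memory block 6: place P12 (25 MB), 12 MB left
memory block 4: place P13 (21 MB), 0 MB left
memory block 7: place P14 (25 MB), 39 MB left
Final memory blocks: [25,27] [27,25] [21,25] [21,22,21] [27,23] [27,25] [25].

7 memory blocks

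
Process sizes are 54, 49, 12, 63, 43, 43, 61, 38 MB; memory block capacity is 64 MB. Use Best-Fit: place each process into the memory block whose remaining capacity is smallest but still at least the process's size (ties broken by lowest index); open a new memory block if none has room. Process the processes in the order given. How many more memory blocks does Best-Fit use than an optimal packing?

Best-Fit: [54] [49,12] [63] [43] [43] [61] [38] → 7 memory blocks.
7 processes exceed 32 MB (half the capacity), and no two of those can share a memory block, so at least 7 memory blocks are needed.
So 7 is already optimal.

0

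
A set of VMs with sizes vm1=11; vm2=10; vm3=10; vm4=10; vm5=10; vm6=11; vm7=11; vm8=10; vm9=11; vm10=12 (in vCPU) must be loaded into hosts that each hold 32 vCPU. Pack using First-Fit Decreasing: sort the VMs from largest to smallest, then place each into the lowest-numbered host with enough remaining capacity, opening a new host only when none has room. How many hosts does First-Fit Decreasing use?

4

Sorted descending: 12, 11, 11, 11, 11, 10, 10, 10, 10, 10.
host 1: place 12 vCPU, 20 vCPU left
host 1: place 11 vCPU, 9 vCPU left
host 2: place 11 vCPU, 21 vCPU left
host 2: place 11 vCPU, 10 vCPU left
host 3: place 11 vCPU, 21 vCPU left
host 2: place 10 vCPU, 0 vCPU left
host 3: place 10 vCPU, 11 vCPU left
host 3: place 10 vCPU, 1 vCPU left
host 4: place 10 vCPU, 22 vCPU left
host 4: place 10 vCPU, 12 vCPU left
Final hosts: [12,11] [11,11,10] [11,10,10] [10,10].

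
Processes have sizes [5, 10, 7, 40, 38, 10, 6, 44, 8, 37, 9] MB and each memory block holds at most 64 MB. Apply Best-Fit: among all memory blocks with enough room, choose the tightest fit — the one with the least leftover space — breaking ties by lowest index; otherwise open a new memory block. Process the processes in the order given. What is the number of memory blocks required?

4

Put 5 MB in memory block 1; 59 MB remain.
Put 10 MB in memory block 1; 49 MB remain.
Put 7 MB in memory block 1; 42 MB remain.
Put 40 MB in memory block 1; 2 MB remain.
Put 38 MB in memory block 2; 26 MB remain.
Put 10 MB in memory block 2; 16 MB remain.
Put 6 MB in memory block 2; 10 MB remain.
Put 44 MB in memory block 3; 20 MB remain.
Put 8 MB in memory block 2; 2 MB remain.
Put 37 MB in memory block 4; 27 MB remain.
Put 9 MB in memory block 3; 11 MB remain.
Final memory blocks: [5,10,7,40] [38,10,6,8] [44,9] [37].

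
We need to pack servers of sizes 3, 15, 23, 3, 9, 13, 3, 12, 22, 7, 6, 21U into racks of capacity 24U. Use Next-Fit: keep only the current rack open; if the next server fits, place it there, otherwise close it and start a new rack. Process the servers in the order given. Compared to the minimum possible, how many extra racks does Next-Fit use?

Next-Fit: [3,15] [23] [3,9] [13,3] [12] [22] [7,6] [21] → 8 racks.
Total size 137U; any packing needs at least ⌈137/24⌉ = 6 racks.
An optimal packing achieves that bound: [23] [22] [21,3] [15,9] [13,7,3] [12,6,3] → 6 racks.
Excess: 8 − 6 = 2.

2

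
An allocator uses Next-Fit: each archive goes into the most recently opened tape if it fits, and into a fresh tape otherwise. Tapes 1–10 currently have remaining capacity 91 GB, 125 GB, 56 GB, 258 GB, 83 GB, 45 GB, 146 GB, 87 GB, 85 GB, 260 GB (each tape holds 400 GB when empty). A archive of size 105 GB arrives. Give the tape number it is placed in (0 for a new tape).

10

Next-Fit only looks at tape 10, which has 260 GB free.
105 GB fits there.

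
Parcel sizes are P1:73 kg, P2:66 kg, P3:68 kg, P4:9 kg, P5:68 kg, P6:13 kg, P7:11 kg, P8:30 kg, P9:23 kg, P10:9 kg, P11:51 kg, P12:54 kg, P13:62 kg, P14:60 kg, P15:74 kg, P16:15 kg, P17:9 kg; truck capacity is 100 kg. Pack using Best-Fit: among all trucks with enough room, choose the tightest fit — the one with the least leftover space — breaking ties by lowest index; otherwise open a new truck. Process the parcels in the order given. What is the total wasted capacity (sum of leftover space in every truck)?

truck 1: place P1 (73 kg), 27 kg left
truck 2: place P2 (66 kg), 34 kg left
truck 3: place P3 (68 kg), 32 kg left
truck 1: place P4 (9 kg), 18 kg left
truck 4: place P5 (68 kg), 32 kg left
truck 1: place P6 (13 kg), 5 kg left
truck 3: place P7 (11 kg), 21 kg left
truck 4: place P8 (30 kg), 2 kg left
truck 2: place P9 (23 kg), 11 kg left
truck 2: place P10 (9 kg), 2 kg left
truck 5: place P11 (51 kg), 49 kg left
truck 6: place P12 (54 kg), 46 kg left
truck 7: place P13 (62 kg), 38 kg left
truck 8: place P14 (60 kg), 40 kg left
truck 9: place P15 (74 kg), 26 kg left
truck 3: place P16 (15 kg), 6 kg left
truck 9: place P17 (9 kg), 17 kg left
9 trucks × 100 kg = 900 kg; used 695 kg; unused 205 kg.

205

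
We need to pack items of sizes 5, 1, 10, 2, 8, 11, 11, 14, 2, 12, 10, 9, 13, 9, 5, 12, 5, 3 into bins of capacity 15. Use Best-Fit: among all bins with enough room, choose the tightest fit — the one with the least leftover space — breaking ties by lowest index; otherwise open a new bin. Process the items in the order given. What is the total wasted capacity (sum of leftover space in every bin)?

23

Put 5 in bin 1; 10 remain.
Put 1 in bin 1; 9 remain.
Put 10 in bin 2; 5 remain.
Put 2 in bin 2; 3 remain.
Put 8 in bin 1; 1 remain.
Put 11 in bin 3; 4 remain.
Put 11 in bin 4; 4 remain.
Put 14 in bin 5; 1 remain.
Put 2 in bin 2; 1 remain.
Put 12 in bin 6; 3 remain.
Put 10 in bin 7; 5 remain.
Put 9 in bin 8; 6 remain.
Put 13 in bin 9; 2 remain.
Put 9 in bin 10; 6 remain.
Put 5 in bin 7; 0 remain.
Put 12 in bin 11; 3 remain.
Put 5 in bin 8; 1 remain.
Put 3 in bin 6; 0 remain.
11 bins × 15 = 165; used 142; unused 23.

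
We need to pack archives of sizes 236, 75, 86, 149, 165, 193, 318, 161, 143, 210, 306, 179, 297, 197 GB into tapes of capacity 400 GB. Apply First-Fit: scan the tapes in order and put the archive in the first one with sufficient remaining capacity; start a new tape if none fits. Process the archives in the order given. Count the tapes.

tape 1: place 236 GB, 164 GB left
tape 1: place 75 GB, 89 GB left
tape 1: place 86 GB, 3 GB left
tape 2: place 149 GB, 251 GB left
tape 2: place 165 GB, 86 GB left
tape 3: place 193 GB, 207 GB left
tape 4: place 318 GB, 82 GB left
tape 3: place 161 GB, 46 GB left
tape 5: place 143 GB, 257 GB left
tape 5: place 210 GB, 47 GB left
tape 6: place 306 GB, 94 GB left
tape 7: place 179 GB, 221 GB left
tape 8: place 297 GB, 103 GB left
tape 7: place 197 GB, 24 GB left
Final tapes: [236,75,86] [149,165] [193,161] [318] [143,210] [306] [179,197] [297].

8 tapes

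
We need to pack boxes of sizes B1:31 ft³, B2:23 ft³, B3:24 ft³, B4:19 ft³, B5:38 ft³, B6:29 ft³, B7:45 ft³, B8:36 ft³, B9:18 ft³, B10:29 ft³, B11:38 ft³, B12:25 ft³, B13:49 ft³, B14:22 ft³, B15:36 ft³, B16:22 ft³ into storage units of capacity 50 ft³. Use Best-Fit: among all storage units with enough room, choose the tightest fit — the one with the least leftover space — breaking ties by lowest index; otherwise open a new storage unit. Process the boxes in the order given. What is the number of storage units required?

12

B1 (31 ft³) → storage unit 1 (remaining 19 ft³)
B2 (23 ft³) → storage unit 2 (remaining 27 ft³)
B3 (24 ft³) → storage unit 2 (remaining 3 ft³)
B4 (19 ft³) → storage unit 1 (remaining 0 ft³)
B5 (38 ft³) → storage unit 3 (remaining 12 ft³)
B6 (29 ft³) → storage unit 4 (remaining 21 ft³)
B7 (45 ft³) → storage unit 5 (remaining 5 ft³)
B8 (36 ft³) → storage unit 6 (remaining 14 ft³)
B9 (18 ft³) → storage unit 4 (remaining 3 ft³)
B10 (29 ft³) → storage unit 7 (remaining 21 ft³)
B11 (38 ft³) → storage unit 8 (remaining 12 ft³)
B12 (25 ft³) → storage unit 9 (remaining 25 ft³)
B13 (49 ft³) → storage unit 10 (remaining 1 ft³)
B14 (22 ft³) → storage unit 9 (remaining 3 ft³)
B15 (36 ft³) → storage unit 11 (remaining 14 ft³)
B16 (22 ft³) → storage unit 12 (remaining 28 ft³)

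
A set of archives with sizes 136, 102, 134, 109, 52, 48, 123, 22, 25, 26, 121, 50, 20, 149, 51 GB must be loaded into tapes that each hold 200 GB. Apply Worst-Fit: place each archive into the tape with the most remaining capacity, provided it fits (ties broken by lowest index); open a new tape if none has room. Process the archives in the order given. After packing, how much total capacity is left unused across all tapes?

232

Put 136 GB in tape 1; 64 GB remain.
Put 102 GB in tape 2; 98 GB remain.
Put 134 GB in tape 3; 66 GB remain.
Put 109 GB in tape 4; 91 GB remain.
Put 52 GB in tape 2; 46 GB remain.
Put 48 GB in tape 4; 43 GB remain.
Put 123 GB in tape 5; 77 GB remain.
Put 22 GB in tape 5; 55 GB remain.
Put 25 GB in tape 3; 41 GB remain.
Put 26 GB in tape 1; 38 GB remain.
Put 121 GB in tape 6; 79 GB remain.
Put 50 GB in tape 6; 29 GB remain.
Put 20 GB in tape 5; 35 GB remain.
Put 149 GB in tape 7; 51 GB remain.
Put 51 GB in tape 7; 0 GB remain.
7 tapes × 200 GB = 1400 GB; used 1168 GB; unused 232 GB.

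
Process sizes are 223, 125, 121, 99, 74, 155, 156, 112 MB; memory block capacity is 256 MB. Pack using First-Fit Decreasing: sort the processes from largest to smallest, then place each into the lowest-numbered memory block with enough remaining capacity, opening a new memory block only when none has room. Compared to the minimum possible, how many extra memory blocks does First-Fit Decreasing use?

First-Fit Decreasing: [223] [156,99] [155,74] [125,121] [112] → 5 memory blocks.
Total size 1065 MB; any packing needs at least ⌈1065/256⌉ = 5 memory blocks.
So 5 is already optimal.

0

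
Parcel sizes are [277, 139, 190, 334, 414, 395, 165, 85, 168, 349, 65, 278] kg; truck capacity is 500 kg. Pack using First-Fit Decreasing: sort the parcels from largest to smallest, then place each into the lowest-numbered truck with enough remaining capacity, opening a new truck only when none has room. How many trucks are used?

6

Sorted descending: 414, 395, 349, 334, 278, 277, 190, 168, 165, 139, 85, 65.
414 kg → truck 1 (remaining 86 kg)
395 kg → truck 2 (remaining 105 kg)
349 kg → truck 3 (remaining 151 kg)
334 kg → truck 4 (remaining 166 kg)
278 kg → truck 5 (remaining 222 kg)
277 kg → truck 6 (remaining 223 kg)
190 kg → truck 5 (remaining 32 kg)
168 kg → truck 6 (remaining 55 kg)
165 kg → truck 4 (remaining 1 kg)
139 kg → truck 3 (remaining 12 kg)
85 kg → truck 1 (remaining 1 kg)
65 kg → truck 2 (remaining 40 kg)
Final trucks: [414,85] [395,65] [349,139] [334,165] [278,190] [277,168].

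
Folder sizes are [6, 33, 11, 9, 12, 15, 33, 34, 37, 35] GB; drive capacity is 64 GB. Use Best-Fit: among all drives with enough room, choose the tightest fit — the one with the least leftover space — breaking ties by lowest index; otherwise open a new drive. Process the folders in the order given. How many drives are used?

5

Put 6 GB in drive 1; 58 GB remain.
Put 33 GB in drive 1; 25 GB remain.
Put 11 GB in drive 1; 14 GB remain.
Put 9 GB in drive 1; 5 GB remain.
Put 12 GB in drive 2; 52 GB remain.
Put 15 GB in drive 2; 37 GB remain.
Put 33 GB in drive 2; 4 GB remain.
Put 34 GB in drive 3; 30 GB remain.
Put 37 GB in drive 4; 27 GB remain.
Put 35 GB in drive 5; 29 GB remain.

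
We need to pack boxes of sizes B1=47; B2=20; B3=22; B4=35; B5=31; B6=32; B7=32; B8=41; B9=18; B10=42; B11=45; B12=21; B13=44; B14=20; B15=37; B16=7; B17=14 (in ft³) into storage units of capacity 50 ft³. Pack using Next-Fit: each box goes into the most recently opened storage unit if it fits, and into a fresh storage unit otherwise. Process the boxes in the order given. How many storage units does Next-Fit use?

storage unit 1: place B1 (47 ft³), 3 ft³ left
storage unit 2: place B2 (20 ft³), 30 ft³ left
storage unit 2: place B3 (22 ft³), 8 ft³ left
storage unit 3: place B4 (35 ft³), 15 ft³ left
storage unit 4: place B5 (31 ft³), 19 ft³ left
storage unit 5: place B6 (32 ft³), 18 ft³ left
storage unit 6: place B7 (32 ft³), 18 ft³ left
storage unit 7: place B8 (41 ft³), 9 ft³ left
storage unit 8: place B9 (18 ft³), 32 ft³ left
storage unit 9: place B10 (42 ft³), 8 ft³ left
storage unit 10: place B11 (45 ft³), 5 ft³ left
storage unit 11: place B12 (21 ft³), 29 ft³ left
storage unit 12: place B13 (44 ft³), 6 ft³ left
storage unit 13: place B14 (20 ft³), 30 ft³ left
storage unit 14: place B15 (37 ft³), 13 ft³ left
storage unit 14: place B16 (7 ft³), 6 ft³ left
storage unit 15: place B17 (14 ft³), 36 ft³ left

15 storage units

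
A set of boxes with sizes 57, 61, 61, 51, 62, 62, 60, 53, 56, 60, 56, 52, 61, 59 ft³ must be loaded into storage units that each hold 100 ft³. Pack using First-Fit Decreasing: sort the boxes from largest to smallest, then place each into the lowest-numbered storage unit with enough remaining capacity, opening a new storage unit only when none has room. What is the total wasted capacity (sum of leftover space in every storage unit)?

589

Sorted descending: 62, 62, 61, 61, 61, 60, 60, 59, 57, 56, 56, 53, 52, 51.
storage unit 1: place 62 ft³, 38 ft³ left
storage unit 2: place 62 ft³, 38 ft³ left
storage unit 3: place 61 ft³, 39 ft³ left
storage unit 4: place 61 ft³, 39 ft³ left
storage unit 5: place 61 ft³, 39 ft³ left
storage unit 6: place 60 ft³, 40 ft³ left
storage unit 7: place 60 ft³, 40 ft³ left
storage unit 8: place 59 ft³, 41 ft³ left
storage unit 9: place 57 ft³, 43 ft³ left
storage unit 10: place 56 ft³, 44 ft³ left
storage unit 11: place 56 ft³, 44 ft³ left
storage unit 12: place 53 ft³, 47 ft³ left
storage unit 13: place 52 ft³, 48 ft³ left
storage unit 14: place 51 ft³, 49 ft³ left
14 storage units × 100 ft³ = 1400 ft³; used 811 ft³; unused 589 ft³.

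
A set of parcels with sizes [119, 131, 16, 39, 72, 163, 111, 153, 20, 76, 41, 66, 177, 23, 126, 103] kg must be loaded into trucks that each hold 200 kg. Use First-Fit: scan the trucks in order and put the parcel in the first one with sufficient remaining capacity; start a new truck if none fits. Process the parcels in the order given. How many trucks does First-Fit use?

119 kg → truck 1 (remaining 81 kg)
131 kg → truck 2 (remaining 69 kg)
16 kg → truck 1 (remaining 65 kg)
39 kg → truck 1 (remaining 26 kg)
72 kg → truck 3 (remaining 128 kg)
163 kg → truck 4 (remaining 37 kg)
111 kg → truck 3 (remaining 17 kg)
153 kg → truck 5 (remaining 47 kg)
20 kg → truck 1 (remaining 6 kg)
76 kg → truck 6 (remaining 124 kg)
41 kg → truck 2 (remaining 28 kg)
66 kg → truck 6 (remaining 58 kg)
177 kg → truck 7 (remaining 23 kg)
23 kg → truck 2 (remaining 5 kg)
126 kg → truck 8 (remaining 74 kg)
103 kg → truck 9 (remaining 97 kg)

9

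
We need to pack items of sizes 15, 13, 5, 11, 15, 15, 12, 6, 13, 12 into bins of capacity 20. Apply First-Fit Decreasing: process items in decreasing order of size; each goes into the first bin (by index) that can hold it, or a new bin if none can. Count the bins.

Sorted descending: 15, 15, 15, 13, 13, 12, 12, 11, 6, 5.
bin 1: place 15, 5 left
bin 2: place 15, 5 left
bin 3: place 15, 5 left
bin 4: place 13, 7 left
bin 5: place 13, 7 left
bin 6: place 12, 8 left
bin 7: place 12, 8 left
bin 8: place 11, 9 left
bin 4: place 6, 1 left
bin 1: place 5, 0 left
Final bins: [15,5] [15] [15] [13,6] [13] [12] [12] [11].

8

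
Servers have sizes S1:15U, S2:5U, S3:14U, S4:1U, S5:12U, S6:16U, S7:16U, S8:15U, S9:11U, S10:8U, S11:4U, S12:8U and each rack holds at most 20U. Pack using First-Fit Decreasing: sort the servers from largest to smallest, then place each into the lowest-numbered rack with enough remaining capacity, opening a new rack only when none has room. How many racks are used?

Sorted descending: 16, 16, 15, 15, 14, 12, 11, 8, 8, 5, 4, 1.
Put 16U in rack 1; 4U remain.
Put 16U in rack 2; 4U remain.
Put 15U in rack 3; 5U remain.
Put 15U in rack 4; 5U remain.
Put 14U in rack 5; 6U remain.
Put 12U in rack 6; 8U remain.
Put 11U in rack 7; 9U remain.
Put 8U in rack 6; 0U remain.
Put 8U in rack 7; 1U remain.
Put 5U in rack 3; 0U remain.
Put 4U in rack 1; 0U remain.
Put 1U in rack 2; 3U remain.

7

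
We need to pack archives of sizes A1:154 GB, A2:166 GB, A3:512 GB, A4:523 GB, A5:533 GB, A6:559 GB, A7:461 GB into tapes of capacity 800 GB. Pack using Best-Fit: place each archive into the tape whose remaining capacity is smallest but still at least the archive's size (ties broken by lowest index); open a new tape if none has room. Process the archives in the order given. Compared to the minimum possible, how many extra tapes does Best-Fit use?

Best-Fit: [154,166,461] [512] [523] [533] [559] → 5 tapes.
5 archives exceed 400 GB (half the capacity), and no two of those can share a tape, so at least 5 tapes are needed.
So 5 is already optimal.

0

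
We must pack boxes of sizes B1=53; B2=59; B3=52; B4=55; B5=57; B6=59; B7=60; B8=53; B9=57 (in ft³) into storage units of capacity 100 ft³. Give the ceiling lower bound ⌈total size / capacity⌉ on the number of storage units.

6 storage units

Total size = 53 + 59 + 52 + 55 + 57 + 59 + 60 + 53 + 57 = 505 ft³.
⌈505 / 100⌉ = 6.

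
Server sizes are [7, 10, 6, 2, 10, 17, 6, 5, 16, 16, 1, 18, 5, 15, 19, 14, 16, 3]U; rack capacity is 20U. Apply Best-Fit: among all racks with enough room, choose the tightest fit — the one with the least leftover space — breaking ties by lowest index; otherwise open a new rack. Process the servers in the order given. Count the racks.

7U → rack 1 (remaining 13U)
10U → rack 1 (remaining 3U)
6U → rack 2 (remaining 14U)
2U → rack 1 (remaining 1U)
10U → rack 2 (remaining 4U)
17U → rack 3 (remaining 3U)
6U → rack 4 (remaining 14U)
5U → rack 4 (remaining 9U)
16U → rack 5 (remaining 4U)
16U → rack 6 (remaining 4U)
1U → rack 1 (remaining 0U)
18U → rack 7 (remaining 2U)
5U → rack 4 (remaining 4U)
15U → rack 8 (remaining 5U)
19U → rack 9 (remaining 1U)
14U → rack 10 (remaining 6U)
16U → rack 11 (remaining 4U)
3U → rack 3 (remaining 0U)
Final racks: [7,10,2,1] [6,10] [17,3] [6,5,5] [16] [16] [18] [15] [19] [14] [16].

11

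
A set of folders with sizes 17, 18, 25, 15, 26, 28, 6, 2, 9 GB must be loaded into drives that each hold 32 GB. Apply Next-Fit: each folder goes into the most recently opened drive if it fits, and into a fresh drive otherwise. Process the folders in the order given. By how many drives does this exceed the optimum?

2

Next-Fit: [17] [18] [25] [15] [26] [28] [6,2,9] → 7 drives.
Total size 146 GB; any packing needs at least ⌈146/32⌉ = 5 drives.
An optimal packing achieves that bound: [28,2] [26,6] [25] [18,9] [17,15] → 5 drives.
Excess: 7 − 5 = 2.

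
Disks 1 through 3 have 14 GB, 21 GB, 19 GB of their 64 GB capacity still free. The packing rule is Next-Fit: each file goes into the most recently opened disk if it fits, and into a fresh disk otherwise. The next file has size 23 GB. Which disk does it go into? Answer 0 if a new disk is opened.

Next-Fit only looks at disk 3, which has 19 GB free.
23 GB does not fit, so a new disk is opened.

0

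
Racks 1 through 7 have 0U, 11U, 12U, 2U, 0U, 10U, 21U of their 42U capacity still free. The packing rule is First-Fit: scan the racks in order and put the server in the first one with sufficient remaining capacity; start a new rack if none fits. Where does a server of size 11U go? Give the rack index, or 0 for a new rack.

2

Racks with room: rack 2 (11U), rack 3 (12U), rack 7 (21U).
The first with room is rack 2.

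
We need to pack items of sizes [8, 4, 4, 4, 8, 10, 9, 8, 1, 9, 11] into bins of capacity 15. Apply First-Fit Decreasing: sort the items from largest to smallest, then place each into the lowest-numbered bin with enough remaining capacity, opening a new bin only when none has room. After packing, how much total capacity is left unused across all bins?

Sorted descending: 11, 10, 9, 9, 8, 8, 8, 4, 4, 4, 1.
Put 11 in bin 1; 4 remain.
Put 10 in bin 2; 5 remain.
Put 9 in bin 3; 6 remain.
Put 9 in bin 4; 6 remain.
Put 8 in bin 5; 7 remain.
Put 8 in bin 6; 7 remain.
Put 8 in bin 7; 7 remain.
Put 4 in bin 1; 0 remain.
Put 4 in bin 2; 1 remain.
Put 4 in bin 3; 2 remain.
Put 1 in bin 2; 0 remain.
7 bins × 15 = 105; used 76; unused 29.

29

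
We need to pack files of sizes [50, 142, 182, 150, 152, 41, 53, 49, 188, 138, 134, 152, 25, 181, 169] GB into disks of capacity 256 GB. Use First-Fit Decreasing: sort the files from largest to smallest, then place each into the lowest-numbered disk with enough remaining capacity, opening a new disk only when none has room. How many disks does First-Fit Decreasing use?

10

Sorted descending: 188, 182, 181, 169, 152, 152, 150, 142, 138, 134, 53, 50, 49, 41, 25.
disk 1: place 188 GB, 68 GB left
disk 2: place 182 GB, 74 GB left
disk 3: place 181 GB, 75 GB left
disk 4: place 169 GB, 87 GB left
disk 5: place 152 GB, 104 GB left
disk 6: place 152 GB, 104 GB left
disk 7: place 150 GB, 106 GB left
disk 8: place 142 GB, 114 GB left
disk 9: place 138 GB, 118 GB left
disk 10: place 134 GB, 122 GB left
disk 1: place 53 GB, 15 GB left
disk 2: place 50 GB, 24 GB left
disk 3: place 49 GB, 26 GB left
disk 4: place 41 GB, 46 GB left
disk 3: place 25 GB, 1 GB left
Final disks: [188,53] [182,50] [181,49,25] [169,41] [152] [152] [150] [142] [138] [134].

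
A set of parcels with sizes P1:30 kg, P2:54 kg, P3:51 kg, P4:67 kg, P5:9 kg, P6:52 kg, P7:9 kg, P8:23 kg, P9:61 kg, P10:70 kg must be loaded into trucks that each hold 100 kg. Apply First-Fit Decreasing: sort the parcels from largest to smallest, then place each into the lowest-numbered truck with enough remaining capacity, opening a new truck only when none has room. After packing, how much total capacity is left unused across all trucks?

174

Sorted descending: 70, 67, 61, 54, 52, 51, 30, 23, 9, 9.
truck 1: place 70 kg, 30 kg left
truck 2: place 67 kg, 33 kg left
truck 3: place 61 kg, 39 kg left
truck 4: place 54 kg, 46 kg left
truck 5: place 52 kg, 48 kg left
truck 6: place 51 kg, 49 kg left
truck 1: place 30 kg, 0 kg left
truck 2: place 23 kg, 10 kg left
truck 2: place 9 kg, 1 kg left
truck 3: place 9 kg, 30 kg left
6 trucks × 100 kg = 600 kg; used 426 kg; unused 174 kg.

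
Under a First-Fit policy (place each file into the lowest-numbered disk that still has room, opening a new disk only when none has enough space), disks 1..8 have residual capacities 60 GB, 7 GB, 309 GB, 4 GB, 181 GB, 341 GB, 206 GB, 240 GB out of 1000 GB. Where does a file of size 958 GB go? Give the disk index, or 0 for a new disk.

0

No disk has ≥ 958 GB free, so a new disk is opened.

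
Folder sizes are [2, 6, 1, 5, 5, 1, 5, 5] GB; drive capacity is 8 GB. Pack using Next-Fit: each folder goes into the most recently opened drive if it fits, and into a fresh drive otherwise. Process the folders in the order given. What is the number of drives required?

5 drives

Put 2 GB in drive 1; 6 GB remain.
Put 6 GB in drive 1; 0 GB remain.
Put 1 GB in drive 2; 7 GB remain.
Put 5 GB in drive 2; 2 GB remain.
Put 5 GB in drive 3; 3 GB remain.
Put 1 GB in drive 3; 2 GB remain.
Put 5 GB in drive 4; 3 GB remain.
Put 5 GB in drive 5; 3 GB remain.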